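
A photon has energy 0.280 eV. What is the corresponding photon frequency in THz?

(h = 6.62607015e-34 J·s, 1 eV = 1.602176634e-19 J.)
First convert: E = 0.280 eV = 4.4861e-20 J.
For a photon f = E/h, so f = 6.770e13 Hz.
Converting to THz: f = 67.70 THz ≈ 67.7 THz.

67.7 THz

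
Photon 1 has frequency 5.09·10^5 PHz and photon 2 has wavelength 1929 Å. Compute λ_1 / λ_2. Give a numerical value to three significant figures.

3.05·10^-6

λ_1 = 5.890·10^-13 m (from frequency = 5.09·10^5 PHz, via λ = c/f).
λ_2 = 1.929·10^-7 m (from wavelength = 1929 Å, via λ given directly).
Ratio = 5.890·10^-13 / 1.929·10^-7 = 3.05·10^-6.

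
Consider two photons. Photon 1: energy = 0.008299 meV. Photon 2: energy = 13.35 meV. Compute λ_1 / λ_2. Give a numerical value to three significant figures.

λ_1 = 0.1494 m (from energy = 0.008299 meV, via λ = hc/E).
λ_2 = 9.287 × 10^-5 m (from energy = 13.35 meV, via λ = hc/E).
Ratio = 0.1494 / 9.287 × 10^-5 = 1610.

1610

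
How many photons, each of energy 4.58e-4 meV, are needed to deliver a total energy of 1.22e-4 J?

Per-photon energy: E = 7.338e-26 J (from energy = 4.58e-4 meV).
N = E_total / E_photon = 1.22e-4 J / 7.338e-26 J = 1.66e21.

1.66e21 photons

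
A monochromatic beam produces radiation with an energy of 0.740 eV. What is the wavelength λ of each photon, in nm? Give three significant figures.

First convert: E = 0.740 eV = 1.1856e-19 J.
Since λ = hc/E for a photon, λ = 1.675e-6 m.
Converting to nm: λ = 1675 nm ≈ 1680 nm.

1680 nm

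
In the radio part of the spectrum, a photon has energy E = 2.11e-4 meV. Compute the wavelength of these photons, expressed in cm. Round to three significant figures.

(h = 6.62607015e-34 J·s, c = 2.99792458e8 m/s, 1 eV = 1.602176634e-19 J.)
In SI units: E = 2.11e-4 meV = 3.3806e-26 J.
For a photon λ = hc/E, so λ = 5.876 m.
Converting to cm: λ = 587.6 cm ≈ 588 cm.

588 cm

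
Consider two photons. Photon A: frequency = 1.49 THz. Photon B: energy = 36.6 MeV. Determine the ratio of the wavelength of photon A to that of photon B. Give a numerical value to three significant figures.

λ_A = 2.012e-4 m (from frequency = 1.49 THz, via λ = c/f).
λ_B = 3.388e-14 m (from energy = 36.6 MeV, via λ = hc/E).
Ratio = 2.012e-4 / 3.388e-14 = 5.94e9.

5.94e9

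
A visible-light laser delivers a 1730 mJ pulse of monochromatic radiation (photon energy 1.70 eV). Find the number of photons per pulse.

6.35 × 10^18 photons

Per-photon energy: E = 2.724 × 10^-19 J (from energy = 1.70 eV).
N = E_total / E_photon = 1.73 J / 2.724 × 10^-19 J = 6.35 × 10^18.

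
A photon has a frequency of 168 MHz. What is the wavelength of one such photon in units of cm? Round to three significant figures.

(c = 2.99792458 × 10^8 m/s.)
Convert to SI: f = 168 MHz = 1.68 × 10^8 Hz.
Apply λ = c/f: λ = 1.784 m.
Converting to cm: λ = 178.4 cm ≈ 178 cm.

178 cm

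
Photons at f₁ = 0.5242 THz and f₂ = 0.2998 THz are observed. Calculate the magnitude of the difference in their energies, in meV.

0.928 meV

Using E = hf: E₁ = 3.4734 × 10^-22 J, E₂ = 1.9865 × 10^-22 J.
|ΔE| = |3.4734 × 10^-22 − 1.9865 × 10^-22| = 1.49 × 10^-22 J = 0.928 meV.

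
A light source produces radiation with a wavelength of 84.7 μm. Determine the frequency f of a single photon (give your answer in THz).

3.54 THz

Use c = 2.99792458e8 m/s.
Convert to SI: λ = 84.7 μm = 8.47e-5 m.
Apply f = c/λ: f = 3.539e12 Hz.
Converting to THz: f = 3.539 THz ≈ 3.54 THz.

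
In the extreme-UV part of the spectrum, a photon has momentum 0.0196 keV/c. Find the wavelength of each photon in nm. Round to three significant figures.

In SI units: p = 0.0196 keV/c = 1.0475 × 10^-26 kg·m/s.
Since λ = h/p for a photon, λ = 6.326 × 10^-8 m.
Converting to nm: λ = 63.26 nm ≈ 63.3 nm.

63.3 nm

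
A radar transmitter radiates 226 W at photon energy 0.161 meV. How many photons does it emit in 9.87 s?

Total energy: E_total = P·t = 226 × 9.87 = 2231 J.
Per-photon energy: E = 2.580·10^-23 J.
N = E_total / E_photon = 8.65·10^25.

8.65·10^25 photons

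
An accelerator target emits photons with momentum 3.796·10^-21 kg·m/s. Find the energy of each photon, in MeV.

The photon relation is E = pc, giving E = 1.138·10^-12 J.
Converting to MeV: E = 7.103 MeV ≈ 7.10 MeV.

7.10 MeV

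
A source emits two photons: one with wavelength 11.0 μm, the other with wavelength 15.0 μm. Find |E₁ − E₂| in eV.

Using E = hc/λ: E₁ = 1.806e-20 J, E₂ = 1.324e-20 J.
|ΔE| = |1.806e-20 − 1.324e-20| = 4.82e-21 J = 0.0301 eV.

0.0301 eV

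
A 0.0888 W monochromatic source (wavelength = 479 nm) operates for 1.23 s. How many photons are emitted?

Total energy: E_total = P·t = 0.0888 × 1.23 = 0.1092 J.
Per-photon energy: E = 4.147e-19 J.
N = E_total / E_photon = 2.63e17.

2.63e17 photons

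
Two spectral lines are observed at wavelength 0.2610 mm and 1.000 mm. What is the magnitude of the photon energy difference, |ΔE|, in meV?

Using E = hc/λ: E₁ = 7.6109e-22 J, E₂ = 1.9864e-22 J.
|ΔE| = |7.6109e-22 − 1.9864e-22| = 5.62e-22 J = 3.51 meV.

3.51 meV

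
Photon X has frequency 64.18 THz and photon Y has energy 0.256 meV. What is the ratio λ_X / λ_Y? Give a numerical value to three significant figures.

λ_X = 4.671 × 10^-6 m (from frequency = 64.18 THz, via λ = c/f).
λ_Y = 0.004843 m (from energy = 0.256 meV, via λ = hc/E).
Ratio = 4.671 × 10^-6 / 0.004843 = 9.64 × 10^-4.

9.64 × 10^-4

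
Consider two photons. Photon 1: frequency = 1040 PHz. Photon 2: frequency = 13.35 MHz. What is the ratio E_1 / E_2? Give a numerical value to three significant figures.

E_1 = 6.891 × 10^-16 J (from frequency = 1040 PHz, via E = hf).
E_2 = 8.846 × 10^-27 J (from frequency = 13.35 MHz, via E = hf).
Ratio = 6.891 × 10^-16 / 8.846 × 10^-27 = 7.79 × 10^10.

7.79 × 10^10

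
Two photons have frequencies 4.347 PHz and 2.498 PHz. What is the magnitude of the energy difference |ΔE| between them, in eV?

Using E = hf: E₁ = 2.8804 × 10^-18 J, E₂ = 1.6552 × 10^-18 J.
|ΔE| = |2.8804 × 10^-18 − 1.6552 × 10^-18| = 1.23 × 10^-18 J = 7.65 eV.

7.65 eV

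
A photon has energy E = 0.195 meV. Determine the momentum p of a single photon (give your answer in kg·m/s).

1.04·10^-31 kg·m/s

(c = 2.99792458·10^8 m/s, 1 eV = 1.602176634·10^-19 J.)
First convert: E = 0.195 meV = 3.1242·10^-23 J.
Apply p = E/c: p = 1.042·10^-31 kg·m/s.
So p ≈ 1.04·10^-31 kg·m/s.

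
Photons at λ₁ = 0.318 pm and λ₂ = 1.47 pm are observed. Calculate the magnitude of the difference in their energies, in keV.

Using E = hc/λ: E₁ = 6.247e-13 J, E₂ = 1.351e-13 J.
|ΔE| = |6.247e-13 − 1.351e-13| = 4.90e-13 J = 3060 keV.

3060 keV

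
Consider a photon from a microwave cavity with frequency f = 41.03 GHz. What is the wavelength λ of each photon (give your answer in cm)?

(c = 2.99792458 × 10^8 m/s.)
Convert to SI: f = 41.03 GHz = 4.103 × 10^10 Hz.
For a photon λ = c/f, so λ = 0.007307 m.
Converting to cm: λ = 0.7307 cm ≈ 0.731 cm.

0.731 cm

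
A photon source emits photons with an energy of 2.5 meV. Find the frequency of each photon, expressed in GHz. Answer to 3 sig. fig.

604 GHz

First convert: E = 2.5 meV = 4.0054e-22 J.
The photon relation is f = E/h, giving f = 6.045e11 Hz.
Converting to GHz: f = 604.5 GHz ≈ 604 GHz.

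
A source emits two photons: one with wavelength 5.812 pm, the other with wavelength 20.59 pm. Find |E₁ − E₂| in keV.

Using E = hc/λ: E₁ = 3.4178e-14 J, E₂ = 9.6476e-15 J.
|ΔE| = |3.4178e-14 − 9.6476e-15| = 2.45e-14 J = 153 keV.

153 keV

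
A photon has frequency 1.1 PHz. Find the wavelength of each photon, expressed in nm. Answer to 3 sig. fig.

Use c = 2.99792458e8 m/s.
In SI units: f = 1.1 PHz = 1.1e15 Hz.
For a photon λ = c/f, so λ = 2.725e-7 m.
Converting to nm: λ = 272.5 nm ≈ 273 nm.

273 nm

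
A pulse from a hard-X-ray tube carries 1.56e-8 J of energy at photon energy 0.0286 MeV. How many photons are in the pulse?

Per-photon energy: E = 4.582e-15 J (from energy = 0.0286 MeV).
N = E_total / E_photon = 1.56e-8 J / 4.582e-15 J = 3.40e6.

3.40e6 photons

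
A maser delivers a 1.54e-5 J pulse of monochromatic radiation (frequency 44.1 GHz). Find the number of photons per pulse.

Per-photon energy: E = 2.922e-23 J (from frequency = 44.1 GHz).
N = E_total / E_photon = 1.54e-5 J / 2.922e-23 J = 5.27e17.

5.27e17 photons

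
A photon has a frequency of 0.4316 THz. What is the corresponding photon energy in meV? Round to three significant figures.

1.78 meV

First convert: f = 0.4316 THz = 4.316e11 Hz.
The photon relation is E = hf, giving E = 2.860e-22 J.
Converting to meV: E = 1.785 meV ≈ 1.78 meV.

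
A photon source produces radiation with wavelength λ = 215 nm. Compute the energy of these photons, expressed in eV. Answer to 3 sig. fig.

In SI units: λ = 215 nm = 2.15e-7 m.
The photon relation is E = hc/λ, giving E = 9.239e-19 J.
Converting to eV: E = 5.767 eV ≈ 5.77 eV.

5.77 eV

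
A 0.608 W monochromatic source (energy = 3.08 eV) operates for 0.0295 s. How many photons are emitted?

Total energy: E_total = P·t = 0.608 × 0.0295 = 0.01794 J.
Per-photon energy: E = 4.935e-19 J.
N = E_total / E_photon = 3.63e16.

3.63e16 photons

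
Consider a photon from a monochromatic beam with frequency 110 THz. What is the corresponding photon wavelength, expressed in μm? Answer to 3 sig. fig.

(c = 2.99792458e8 m/s.)
In SI units: f = 110 THz = 1.1e14 Hz.
Since λ = c/f for a photon, λ = 2.725e-6 m.
Converting to μm: λ = 2.725 μm ≈ 2.73 μm.

2.73 μm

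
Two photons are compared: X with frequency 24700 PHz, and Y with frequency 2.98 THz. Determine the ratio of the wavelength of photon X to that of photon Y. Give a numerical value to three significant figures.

1.21 × 10^-7

λ_X = 1.214 × 10^-11 m (from frequency = 24700 PHz, via λ = c/f).
λ_Y = 1.006 × 10^-4 m (from frequency = 2.98 THz, via λ = c/f).
Ratio = 1.214 × 10^-11 / 1.006 × 10^-4 = 1.21 × 10^-7.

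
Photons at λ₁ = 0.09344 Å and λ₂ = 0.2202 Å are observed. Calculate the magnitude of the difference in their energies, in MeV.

Using E = hc/λ: E₁ = 2.1259 × 10^-14 J, E₂ = 9.0211 × 10^-15 J.
|ΔE| = |2.1259 × 10^-14 − 9.0211 × 10^-15| = 1.22 × 10^-14 J = 0.0764 MeV.

0.0764 MeV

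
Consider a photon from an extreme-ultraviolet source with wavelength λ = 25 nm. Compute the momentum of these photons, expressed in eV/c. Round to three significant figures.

49.6 eV/c

Take h = 6.62607015 × 10^-34 J·s, c = 2.99792458 × 10^8 m/s, 1 eV = 1.602176634 × 10^-19 J.
In SI units: λ = 25 nm = 2.5 × 10^-8 m.
For a photon p = h/λ, so p = 2.650 × 10^-26 kg·m/s.
Converting to eV/c: p = 49.59 eV/c ≈ 49.6 eV/c.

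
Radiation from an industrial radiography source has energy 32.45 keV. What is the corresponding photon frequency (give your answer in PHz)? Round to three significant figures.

7850 PHz

First convert: E = 32.45 keV = 5.1991e-15 J.
Apply f = E/h: f = 7.846e18 Hz.
Converting to PHz: f = 7846 PHz ≈ 7850 PHz.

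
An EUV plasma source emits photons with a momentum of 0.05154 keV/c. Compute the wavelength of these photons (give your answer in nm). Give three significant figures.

24.1 nm

Take h = 6.62607015 × 10^-34 J·s, c = 2.99792458 × 10^8 m/s, 1 eV = 1.602176634 × 10^-19 J.
Convert to SI: p = 0.05154 keV/c = 2.7544 × 10^-26 kg·m/s.
The photon relation is λ = h/p, giving λ = 2.406 × 10^-8 m.
Converting to nm: λ = 24.06 nm ≈ 24.1 nm.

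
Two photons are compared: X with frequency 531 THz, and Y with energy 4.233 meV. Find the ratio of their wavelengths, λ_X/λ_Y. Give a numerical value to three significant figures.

λ_X = 5.646e-7 m (from frequency = 531 THz, via λ = c/f).
λ_Y = 2.929e-4 m (from energy = 4.233 meV, via λ = hc/E).
Ratio = 5.646e-7 / 2.929e-4 = 1.93e-3.

1.93e-3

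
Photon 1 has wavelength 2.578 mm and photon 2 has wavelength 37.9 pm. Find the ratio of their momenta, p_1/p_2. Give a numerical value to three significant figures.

p_1 = 2.570e-31 kg·m/s (from wavelength = 2.578 mm, via p = h/λ).
p_2 = 1.748e-23 kg·m/s (from wavelength = 37.9 pm, via p = h/λ).
Ratio = 2.570e-31 / 1.748e-23 = 1.47e-8.

1.47e-8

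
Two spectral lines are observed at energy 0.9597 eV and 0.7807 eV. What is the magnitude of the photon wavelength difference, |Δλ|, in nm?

Using λ = hc/E: λ₁ = 1.2919 × 10^-6 m, λ₂ = 1.5881 × 10^-6 m.
|Δλ| = |1.2919 × 10^-6 − 1.5881 × 10^-6| = 2.96 × 10^-7 m = 296 nm.

296 nm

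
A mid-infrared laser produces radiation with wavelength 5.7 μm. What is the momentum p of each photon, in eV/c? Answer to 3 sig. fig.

(h = 6.62607015e-34 J·s, c = 2.99792458e8 m/s, 1 eV = 1.602176634e-19 J.)
In SI units: λ = 5.7 μm = 5.7e-6 m.
For a photon p = h/λ, so p = 1.162e-28 kg·m/s.
Converting to eV/c: p = 0.2175 eV/c ≈ 0.218 eV/c.

0.218 eV/c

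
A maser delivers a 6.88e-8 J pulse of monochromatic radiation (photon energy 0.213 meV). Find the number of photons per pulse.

Per-photon energy: E = 3.413e-23 J (from energy = 0.213 meV).
N = E_total / E_photon = 6.88e-8 J / 3.413e-23 J = 2.02e15.

2.02e15 photons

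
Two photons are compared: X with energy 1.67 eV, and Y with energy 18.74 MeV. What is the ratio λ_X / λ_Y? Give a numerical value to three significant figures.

1.12e7

λ_X = 7.424e-7 m (from energy = 1.67 eV, via λ = hc/E).
λ_Y = 6.616e-14 m (from energy = 18.74 MeV, via λ = hc/E).
Ratio = 7.424e-7 / 6.616e-14 = 1.12e7.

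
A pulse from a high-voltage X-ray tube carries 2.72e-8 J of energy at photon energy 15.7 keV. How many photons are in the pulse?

Per-photon energy: E = 2.515e-15 J (from energy = 15.7 keV).
N = E_total / E_photon = 2.72e-8 J / 2.515e-15 J = 1.08e7.

1.08e7 photons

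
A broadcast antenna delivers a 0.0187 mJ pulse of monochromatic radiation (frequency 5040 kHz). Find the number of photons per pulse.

5.60e21 photons

Per-photon energy: E = 3.340e-27 J (from frequency = 5040 kHz).
N = E_total / E_photon = 1.87e-5 J / 3.340e-27 J = 5.60e21.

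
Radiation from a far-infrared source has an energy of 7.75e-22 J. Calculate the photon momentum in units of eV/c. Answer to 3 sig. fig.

Since p = E/c for a photon, p = 2.585e-30 kg·m/s.
Converting to eV/c: p = 0.004837 eV/c ≈ 4.84e-3 eV/c.

4.84e-3 eV/c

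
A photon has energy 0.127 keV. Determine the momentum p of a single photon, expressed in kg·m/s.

6.79·10^-26 kg·m/s

Convert to SI: E = 0.127 keV = 2.0348·10^-17 J.
Apply p = E/c: p = 6.787·10^-26 kg·m/s.
So p ≈ 6.79·10^-26 kg·m/s.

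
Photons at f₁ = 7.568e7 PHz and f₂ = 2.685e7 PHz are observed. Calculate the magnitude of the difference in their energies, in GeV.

Using E = hf: E₁ = 5.0146e-11 J, E₂ = 1.7791e-11 J.
|ΔE| = |5.0146e-11 − 1.7791e-11| = 3.24e-11 J = 0.202 GeV.

0.202 GeV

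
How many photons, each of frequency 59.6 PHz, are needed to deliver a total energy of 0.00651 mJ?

Per-photon energy: E = 3.949 × 10^-17 J (from frequency = 59.6 PHz).
N = E_total / E_photon = 6.51 × 10^-6 J / 3.949 × 10^-17 J = 1.65 × 10^11.

1.65 × 10^11 photons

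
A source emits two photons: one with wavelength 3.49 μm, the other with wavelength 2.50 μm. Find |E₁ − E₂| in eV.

0.141 eV

Using E = hc/λ: E₁ = 5.692e-20 J, E₂ = 7.946e-20 J.
|ΔE| = |5.692e-20 − 7.946e-20| = 2.25e-20 J = 0.141 eV.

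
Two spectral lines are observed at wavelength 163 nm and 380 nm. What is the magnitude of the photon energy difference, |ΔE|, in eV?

4.34 eV

Using E = hc/λ: E₁ = 1.219 × 10^-18 J, E₂ = 5.227 × 10^-19 J.
|ΔE| = |1.219 × 10^-18 − 5.227 × 10^-19| = 6.96 × 10^-19 J = 4.34 eV.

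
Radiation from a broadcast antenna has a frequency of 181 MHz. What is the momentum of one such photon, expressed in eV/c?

7.49e-7 eV/c

First convert: f = 181 MHz = 1.81e8 Hz.
The photon relation is p = hf/c, giving p = 4.000e-34 kg·m/s.
Converting to eV/c: p = 7.486e-7 eV/c ≈ 7.49e-7 eV/c.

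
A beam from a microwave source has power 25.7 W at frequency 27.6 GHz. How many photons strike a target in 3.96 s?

Total energy: E_total = P·t = 25.7 × 3.96 = 101.8 J.
Per-photon energy: E = 1.829e-23 J.
N = E_total / E_photon = 5.56e24.

5.56e24 photons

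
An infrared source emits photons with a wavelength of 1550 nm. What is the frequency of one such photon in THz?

193 THz

(c = 2.99792458·10^8 m/s.)
First convert: λ = 1550 nm = 1.55·10^-6 m.
Since f = c/λ for a photon, f = 1.934·10^14 Hz.
Converting to THz: f = 193.4 THz ≈ 193 THz.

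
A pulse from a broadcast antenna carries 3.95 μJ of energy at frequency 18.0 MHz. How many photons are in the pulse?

3.31e20 photons

Per-photon energy: E = 1.193e-26 J (from frequency = 18.0 MHz).
N = E_total / E_photon = 3.95e-6 J / 1.193e-26 J = 3.31e20.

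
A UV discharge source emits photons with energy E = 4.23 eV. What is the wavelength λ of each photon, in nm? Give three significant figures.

293 nm

Use h = 6.62607015·10^-34 J·s, c = 2.99792458·10^8 m/s, 1 eV = 1.602176634·10^-19 J.
In SI units: E = 4.23 eV = 6.7772·10^-19 J.
Apply λ = hc/E: λ = 2.931·10^-7 m.
Converting to nm: λ = 293.1 nm ≈ 293 nm.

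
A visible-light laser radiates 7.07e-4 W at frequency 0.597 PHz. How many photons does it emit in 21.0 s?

Total energy: E_total = P·t = 7.07e-4 × 21.0 = 0.01485 J.
Per-photon energy: E = 3.956e-19 J.
N = E_total / E_photon = 3.75e16.

3.75e16 photons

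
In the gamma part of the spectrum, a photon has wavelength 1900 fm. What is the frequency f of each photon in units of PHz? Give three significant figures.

In SI units: λ = 1900 fm = 1.90e-12 m.
Apply f = c/λ: f = 1.578e20 Hz.
Converting to PHz: f = 157800 PHz ≈ 1.58e5 PHz.

1.58e5 PHz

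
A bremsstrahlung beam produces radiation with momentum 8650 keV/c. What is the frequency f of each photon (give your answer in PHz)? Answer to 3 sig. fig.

2.09·10^6 PHz

First convert: p = 8650 keV/c = 4.6228·10^-21 kg·m/s.
The photon relation is f = pc/h, giving f = 2.092·10^21 Hz.
Converting to PHz: f = 2.092·10^6 PHz ≈ 2.09·10^6 PHz.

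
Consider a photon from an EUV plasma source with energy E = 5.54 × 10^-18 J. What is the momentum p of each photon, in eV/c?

34.6 eV/c

Use c = 2.99792458 × 10^8 m/s, 1 eV = 1.602176634 × 10^-19 J.
The photon relation is p = E/c, giving p = 1.848 × 10^-26 kg·m/s.
Converting to eV/c: p = 34.58 eV/c ≈ 34.6 eV/c.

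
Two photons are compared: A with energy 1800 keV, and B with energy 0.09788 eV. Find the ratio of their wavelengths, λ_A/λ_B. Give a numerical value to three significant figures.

λ_A = 6.888 × 10^-13 m (from energy = 1800 keV, via λ = hc/E).
λ_B = 1.267 × 10^-5 m (from energy = 0.09788 eV, via λ = hc/E).
Ratio = 6.888 × 10^-13 / 1.267 × 10^-5 = 5.44 × 10^-8.

5.44 × 10^-8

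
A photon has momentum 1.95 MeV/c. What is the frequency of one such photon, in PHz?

Use h = 6.62607015e-34 J·s, c = 2.99792458e8 m/s, 1 eV = 1.602176634e-19 J.
First convert: p = 1.95 MeV/c = 1.0421e-21 kg·m/s.
Apply f = pc/h: f = 4.715e20 Hz.
Converting to PHz: f = 471500 PHz ≈ 4.72e5 PHz.

4.72e5 PHz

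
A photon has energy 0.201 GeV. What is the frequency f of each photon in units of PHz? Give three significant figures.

First convert: E = 0.201 GeV = 3.2204e-11 J.
For a photon f = E/h, so f = 4.860e22 Hz.
Converting to PHz: f = 4.860e7 PHz ≈ 4.86e7 PHz.

4.86e7 PHz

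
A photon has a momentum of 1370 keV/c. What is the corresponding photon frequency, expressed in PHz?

3.31e5 PHz

In SI units: p = 1370 keV/c = 7.3217e-22 kg·m/s.
For a photon f = pc/h, so f = 3.313e20 Hz.
Converting to PHz: f = 331300 PHz ≈ 3.31e5 PHz.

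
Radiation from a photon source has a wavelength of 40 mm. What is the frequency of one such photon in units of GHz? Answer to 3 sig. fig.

7.49 GHz

Take c = 2.99792458e8 m/s.
Convert to SI: λ = 40 mm = 0.040 m.
Since f = c/λ for a photon, f = 7.495e9 Hz.
Converting to GHz: f = 7.495 GHz ≈ 7.49 GHz.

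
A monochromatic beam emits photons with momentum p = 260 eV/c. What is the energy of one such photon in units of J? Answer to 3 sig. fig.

4.17 × 10^-17 J

In SI units: p = 260 eV/c = 1.3895 × 10^-25 kg·m/s.
For a photon E = pc, so E = 4.166 × 10^-17 J.
So E ≈ 4.17 × 10^-17 J.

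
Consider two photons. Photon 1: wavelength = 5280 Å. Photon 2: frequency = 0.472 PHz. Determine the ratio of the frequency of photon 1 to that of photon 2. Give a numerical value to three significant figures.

f_1 = 5.678 × 10^14 Hz (from wavelength = 5280 Å, via f = c/λ).
f_2 = 4.720 × 10^14 Hz (from frequency = 0.472 PHz, via f given directly).
Ratio = 5.678 × 10^14 / 4.720 × 10^14 = 1.20.

1.20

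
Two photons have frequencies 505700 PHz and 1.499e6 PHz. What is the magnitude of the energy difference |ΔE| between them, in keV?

4110 keV

Using E = hf: E₁ = 3.3508e-13 J, E₂ = 9.9325e-13 J.
|ΔE| = |3.3508e-13 − 9.9325e-13| = 6.58e-13 J = 4110 keV.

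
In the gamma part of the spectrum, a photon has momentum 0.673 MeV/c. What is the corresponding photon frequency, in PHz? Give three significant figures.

1.63 × 10^5 PHz

Convert to SI: p = 0.673 MeV/c = 3.5967 × 10^-22 kg·m/s.
Apply f = pc/h: f = 1.627 × 10^20 Hz.
Converting to PHz: f = 162700 PHz ≈ 1.63 × 10^5 PHz.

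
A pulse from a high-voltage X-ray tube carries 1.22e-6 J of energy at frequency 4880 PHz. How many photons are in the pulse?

Per-photon energy: E = 3.234e-15 J (from frequency = 4880 PHz).
N = E_total / E_photon = 1.22e-6 J / 3.234e-15 J = 3.77e8.

3.77e8 photons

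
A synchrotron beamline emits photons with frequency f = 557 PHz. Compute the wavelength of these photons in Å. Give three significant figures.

5.38 Å

First convert: f = 557 PHz = 5.57 × 10^17 Hz.
Apply λ = c/f: λ = 5.382 × 10^-10 m.
Converting to Å: λ = 5.382 Å ≈ 5.38 Å.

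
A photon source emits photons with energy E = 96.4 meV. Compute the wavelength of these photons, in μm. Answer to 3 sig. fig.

Convert to SI: E = 96.4 meV = 1.5445 × 10^-20 J.
For a photon λ = hc/E, so λ = 1.286 × 10^-5 m.
Converting to μm: λ = 12.86 μm ≈ 12.9 μm.

12.9 μm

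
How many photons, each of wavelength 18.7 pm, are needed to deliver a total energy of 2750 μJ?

Per-photon energy: E = 1.062·10^-14 J (from wavelength = 18.7 pm).
N = E_total / E_photon = 0.00275 J / 1.062·10^-14 J = 2.59·10^11.

2.59·10^11 photons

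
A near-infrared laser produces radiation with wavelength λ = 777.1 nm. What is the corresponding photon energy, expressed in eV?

Use h = 6.62607015 × 10^-34 J·s, c = 2.99792458 × 10^8 m/s, 1 eV = 1.602176634 × 10^-19 J.
Convert to SI: λ = 777.1 nm = 7.771 × 10^-7 m.
Since E = hc/λ for a photon, E = 2.556 × 10^-19 J.
Converting to eV: E = 1.595 eV ≈ 1.60 eV.

1.60 eV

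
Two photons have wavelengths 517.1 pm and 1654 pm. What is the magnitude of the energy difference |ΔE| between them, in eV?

1650 eV

Using E = hc/λ: E₁ = 3.8415e-16 J, E₂ = 1.2010e-16 J.
|ΔE| = |3.8415e-16 − 1.2010e-16| = 2.64e-16 J = 1650 eV.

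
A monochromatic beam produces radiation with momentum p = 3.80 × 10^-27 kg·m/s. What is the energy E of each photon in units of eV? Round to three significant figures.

For a photon E = pc, so E = 1.139 × 10^-18 J.
Converting to eV: E = 7.110 eV ≈ 7.11 eV.

7.11 eV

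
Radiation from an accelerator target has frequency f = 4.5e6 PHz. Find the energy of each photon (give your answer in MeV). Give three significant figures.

Use h = 6.62607015e-34 J·s, 1 eV = 1.602176634e-19 J.
In SI units: f = 4.5e6 PHz = 4.5e21 Hz.
Apply E = hf: E = 2.982e-12 J.
Converting to MeV: E = 18.61 MeV ≈ 18.6 MeV.

18.6 MeV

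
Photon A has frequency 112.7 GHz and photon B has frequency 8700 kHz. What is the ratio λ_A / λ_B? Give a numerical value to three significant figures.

λ_A = 0.002660 m (from frequency = 112.7 GHz, via λ = c/f).
λ_B = 34.46 m (from frequency = 8700 kHz, via λ = c/f).
Ratio = 0.002660 / 34.46 = 7.72 × 10^-5.

7.72 × 10^-5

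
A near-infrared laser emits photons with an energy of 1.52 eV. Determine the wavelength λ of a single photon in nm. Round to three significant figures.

816 nm

Take h = 6.62607015 × 10^-34 J·s, c = 2.99792458 × 10^8 m/s, 1 eV = 1.602176634 × 10^-19 J.
First convert: E = 1.52 eV = 2.4353 × 10^-19 J.
Since λ = hc/E for a photon, λ = 8.157 × 10^-7 m.
Converting to nm: λ = 815.7 nm ≈ 816 nm.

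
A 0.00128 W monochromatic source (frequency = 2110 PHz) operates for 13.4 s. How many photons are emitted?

Total energy: E_total = P·t = 0.00128 × 13.4 = 0.01715 J.
Per-photon energy: E = 1.398e-15 J.
N = E_total / E_photon = 1.23e13.

1.23e13 photons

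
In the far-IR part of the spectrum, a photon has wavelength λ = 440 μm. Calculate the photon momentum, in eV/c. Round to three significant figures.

2.82 × 10^-3 eV/c

Use h = 6.62607015 × 10^-34 J·s, c = 2.99792458 × 10^8 m/s, 1 eV = 1.602176634 × 10^-19 J.
First convert: λ = 440 μm = 4.4 × 10^-4 m.
Apply p = h/λ: p = 1.506 × 10^-30 kg·m/s.
Converting to eV/c: p = 0.002818 eV/c ≈ 2.82 × 10^-3 eV/c.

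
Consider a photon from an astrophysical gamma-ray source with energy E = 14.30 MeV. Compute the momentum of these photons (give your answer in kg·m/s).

Use c = 2.99792458e8 m/s, 1 eV = 1.602176634e-19 J.
In SI units: E = 14.30 MeV = 2.2911e-12 J.
The photon relation is p = E/c, giving p = 7.642e-21 kg·m/s.
So p ≈ 7.64e-21 kg·m/s.

7.64e-21 kg·m/s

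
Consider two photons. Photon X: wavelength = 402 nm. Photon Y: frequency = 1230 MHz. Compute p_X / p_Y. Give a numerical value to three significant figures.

6.06 × 10^5

p_X = 1.648 × 10^-27 kg·m/s (from wavelength = 402 nm, via p = h/λ).
p_Y = 2.719 × 10^-33 kg·m/s (from frequency = 1230 MHz, via p = hf/c).
Ratio = 1.648 × 10^-27 / 2.719 × 10^-33 = 6.06 × 10^5.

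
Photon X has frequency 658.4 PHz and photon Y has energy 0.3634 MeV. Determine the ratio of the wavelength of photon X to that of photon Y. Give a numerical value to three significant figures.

λ_X = 4.553 × 10^-10 m (from frequency = 658.4 PHz, via λ = c/f).
λ_Y = 3.412 × 10^-12 m (from energy = 0.3634 MeV, via λ = hc/E).
Ratio = 4.553 × 10^-10 / 3.412 × 10^-12 = 133.

133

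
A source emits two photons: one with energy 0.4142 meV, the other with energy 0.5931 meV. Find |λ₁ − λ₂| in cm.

Using λ = hc/E: λ₁ = 0.0029933 m, λ₂ = 0.0020904 m.
|Δλ| = |0.0029933 − 0.0020904| = 9.03e-4 m = 0.0903 cm.

0.0903 cm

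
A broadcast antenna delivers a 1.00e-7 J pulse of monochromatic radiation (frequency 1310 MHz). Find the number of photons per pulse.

1.15e17 photons

Per-photon energy: E = 8.680e-25 J (from frequency = 1310 MHz).
N = E_total / E_photon = 1.00e-7 J / 8.680e-25 J = 1.15e17.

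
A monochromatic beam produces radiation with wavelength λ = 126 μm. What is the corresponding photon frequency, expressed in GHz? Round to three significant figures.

2380 GHz

(c = 2.99792458e8 m/s.)
Convert to SI: λ = 126 μm = 1.26e-4 m.
Since f = c/λ for a photon, f = 2.379e12 Hz.
Converting to GHz: f = 2379 GHz ≈ 2380 GHz.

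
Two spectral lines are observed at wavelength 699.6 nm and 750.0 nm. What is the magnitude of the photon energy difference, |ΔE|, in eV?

Using E = hc/λ: E₁ = 2.8394 × 10^-19 J, E₂ = 2.6486 × 10^-19 J.
|ΔE| = |2.8394 × 10^-19 − 2.6486 × 10^-19| = 1.91 × 10^-20 J = 0.119 eV.

0.119 eV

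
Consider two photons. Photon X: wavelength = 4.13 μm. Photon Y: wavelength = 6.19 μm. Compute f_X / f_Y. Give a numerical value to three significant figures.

f_X = 7.259e13 Hz (from wavelength = 4.13 μm, via f = c/λ).
f_Y = 4.843e13 Hz (from wavelength = 6.19 μm, via f = c/λ).
Ratio = 7.259e13 / 4.843e13 = 1.50.

1.50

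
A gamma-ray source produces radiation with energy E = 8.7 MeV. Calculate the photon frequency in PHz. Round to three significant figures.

2.10 × 10^6 PHz

In SI units: E = 8.7 MeV = 1.3939 × 10^-12 J.
Since f = E/h for a photon, f = 2.104 × 10^21 Hz.
Converting to PHz: f = 2.104 × 10^6 PHz ≈ 2.10 × 10^6 PHz.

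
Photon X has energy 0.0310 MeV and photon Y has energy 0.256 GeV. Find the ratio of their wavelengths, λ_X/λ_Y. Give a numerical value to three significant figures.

8260

λ_X = 3.999e-11 m (from energy = 0.0310 MeV, via λ = hc/E).
λ_Y = 4.843e-15 m (from energy = 0.256 GeV, via λ = hc/E).
Ratio = 3.999e-11 / 4.843e-15 = 8260.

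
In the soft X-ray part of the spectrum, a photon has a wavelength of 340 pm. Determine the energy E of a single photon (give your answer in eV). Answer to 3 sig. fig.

3650 eV

In SI units: λ = 340 pm = 3.4 × 10^-10 m.
For a photon E = hc/λ, so E = 5.842 × 10^-16 J.
Converting to eV: E = 3647 eV ≈ 3650 eV.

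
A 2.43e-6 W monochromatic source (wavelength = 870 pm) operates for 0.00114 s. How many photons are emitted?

1.21e7 photons

Total energy: E_total = P·t = 2.43e-6 × 0.00114 = 2.770e-9 J.
Per-photon energy: E = 2.283e-16 J.
N = E_total / E_photon = 1.21e7.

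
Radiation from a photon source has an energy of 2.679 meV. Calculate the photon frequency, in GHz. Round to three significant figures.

648 GHz

(h = 6.62607015 × 10^-34 J·s, 1 eV = 1.602176634 × 10^-19 J.)
First convert: E = 2.679 meV = 4.2922 × 10^-22 J.
Apply f = E/h: f = 6.478 × 10^11 Hz.
Converting to GHz: f = 647.8 GHz ≈ 648 GHz.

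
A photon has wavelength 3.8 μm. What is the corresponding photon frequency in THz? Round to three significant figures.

In SI units: λ = 3.8 μm = 3.8e-6 m.
For a photon f = c/λ, so f = 7.889e13 Hz.
Converting to THz: f = 78.89 THz ≈ 78.9 THz.

78.9 THz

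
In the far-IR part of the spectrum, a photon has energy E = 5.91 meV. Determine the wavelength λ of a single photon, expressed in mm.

0.210 mm

In SI units: E = 5.91 meV = 9.4689·10^-22 J.
Apply λ = hc/E: λ = 2.098·10^-4 m.
Converting to mm: λ = 0.2098 mm ≈ 0.210 mm.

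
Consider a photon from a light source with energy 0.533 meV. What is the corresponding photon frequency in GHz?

Take h = 6.62607015e-34 J·s, 1 eV = 1.602176634e-19 J.
Convert to SI: E = 0.533 meV = 8.5396e-23 J.
Since f = E/h for a photon, f = 1.289e11 Hz.
Converting to GHz: f = 128.9 GHz ≈ 129 GHz.

129 GHz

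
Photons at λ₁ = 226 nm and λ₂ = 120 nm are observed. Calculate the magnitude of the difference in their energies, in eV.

Using E = hc/λ: E₁ = 8.790e-19 J, E₂ = 1.655e-18 J.
|ΔE| = |8.790e-19 − 1.655e-18| = 7.76e-19 J = 4.85 eV.

4.85 eV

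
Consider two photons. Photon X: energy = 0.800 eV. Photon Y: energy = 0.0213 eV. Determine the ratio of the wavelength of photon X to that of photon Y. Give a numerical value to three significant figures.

λ_X = 1.550 × 10^-6 m (from energy = 0.800 eV, via λ = hc/E).
λ_Y = 5.821 × 10^-5 m (from energy = 0.0213 eV, via λ = hc/E).
Ratio = 1.550 × 10^-6 / 5.821 × 10^-5 = 0.0266.

0.0266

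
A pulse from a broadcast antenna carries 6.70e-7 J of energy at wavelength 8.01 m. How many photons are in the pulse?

Per-photon energy: E = 2.480e-26 J (from wavelength = 8.01 m).
N = E_total / E_photon = 6.70e-7 J / 2.480e-26 J = 2.70e19.

2.70e19 photons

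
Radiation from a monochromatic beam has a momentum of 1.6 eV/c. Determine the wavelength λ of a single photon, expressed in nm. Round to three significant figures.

775 nm

Take h = 6.62607015 × 10^-34 J·s, c = 2.99792458 × 10^8 m/s, 1 eV = 1.602176634 × 10^-19 J.
First convert: p = 1.6 eV/c = 8.5509 × 10^-28 kg·m/s.
For a photon λ = h/p, so λ = 7.749 × 10^-7 m.
Converting to nm: λ = 774.9 nm ≈ 775 nm.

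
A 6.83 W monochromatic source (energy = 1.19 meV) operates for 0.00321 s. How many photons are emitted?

1.15 × 10^20 photons

Total energy: E_total = P·t = 6.83 × 0.00321 = 0.02192 J.
Per-photon energy: E = 1.907 × 10^-22 J.
N = E_total / E_photon = 1.15 × 10^20.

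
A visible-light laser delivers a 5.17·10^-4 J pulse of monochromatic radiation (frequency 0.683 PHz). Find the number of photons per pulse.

Per-photon energy: E = 4.526·10^-19 J (from frequency = 0.683 PHz).
N = E_total / E_photon = 5.17·10^-4 J / 4.526·10^-19 J = 1.14·10^15.

1.14·10^15 photons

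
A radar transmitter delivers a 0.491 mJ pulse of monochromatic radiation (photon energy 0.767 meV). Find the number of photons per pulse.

4.00 × 10^18 photons

Per-photon energy: E = 1.229 × 10^-22 J (from energy = 0.767 meV).
N = E_total / E_photon = 4.91 × 10^-4 J / 1.229 × 10^-22 J = 4.00 × 10^18.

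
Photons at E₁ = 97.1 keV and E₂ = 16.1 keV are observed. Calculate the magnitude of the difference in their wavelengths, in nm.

0.0642 nm

Using λ = hc/E: λ₁ = 1.277 × 10^-11 m, λ₂ = 7.701 × 10^-11 m.
|Δλ| = |1.277 × 10^-11 − 7.701 × 10^-11| = 6.42 × 10^-11 m = 0.0642 nm.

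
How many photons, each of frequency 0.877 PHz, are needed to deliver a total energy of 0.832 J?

1.43e18 photons

Per-photon energy: E = 5.811e-19 J (from frequency = 0.877 PHz).
N = E_total / E_photon = 0.832 J / 5.811e-19 J = 1.43e18.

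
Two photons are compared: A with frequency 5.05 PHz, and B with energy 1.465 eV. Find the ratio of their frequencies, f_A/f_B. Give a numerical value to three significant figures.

14.3

f_A = 5.050e15 Hz (from frequency = 5.05 PHz, via f given directly).
f_B = 3.542e14 Hz (from energy = 1.465 eV, via f = E/h).
Ratio = 5.050e15 / 3.542e14 = 14.3.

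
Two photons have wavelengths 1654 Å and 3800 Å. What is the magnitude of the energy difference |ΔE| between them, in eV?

Using E = hc/λ: E₁ = 1.2010 × 10^-18 J, E₂ = 5.2275 × 10^-19 J.
|ΔE| = |1.2010 × 10^-18 − 5.2275 × 10^-19| = 6.78 × 10^-19 J = 4.23 eV.

4.23 eV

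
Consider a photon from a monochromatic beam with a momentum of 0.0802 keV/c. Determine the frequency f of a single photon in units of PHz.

19.4 PHz

Convert to SI: p = 0.0802 keV/c = 4.2861·10^-26 kg·m/s.
Apply f = pc/h: f = 1.939·10^16 Hz.
Converting to PHz: f = 19.39 PHz ≈ 19.4 PHz.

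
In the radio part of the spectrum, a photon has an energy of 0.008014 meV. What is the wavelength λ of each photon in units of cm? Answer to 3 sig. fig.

15.5 cm

Use h = 6.62607015 × 10^-34 J·s, c = 2.99792458 × 10^8 m/s, 1 eV = 1.602176634 × 10^-19 J.
First convert: E = 0.008014 meV = 1.2840 × 10^-24 J.
The photon relation is λ = hc/E, giving λ = 0.1547 m.
Converting to cm: λ = 15.47 cm ≈ 15.5 cm.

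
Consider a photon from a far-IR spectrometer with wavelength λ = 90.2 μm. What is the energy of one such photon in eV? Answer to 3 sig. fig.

(h = 6.62607015e-34 J·s, c = 2.99792458e8 m/s, 1 eV = 1.602176634e-19 J.)
Convert to SI: λ = 90.2 μm = 9.02e-5 m.
For a photon E = hc/λ, so E = 2.202e-21 J.
Converting to eV: E = 0.01375 eV ≈ 0.0137 eV.

0.0137 eV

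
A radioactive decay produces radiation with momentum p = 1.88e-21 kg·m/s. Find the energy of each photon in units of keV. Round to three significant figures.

3520 keV

Since E = pc for a photon, E = 5.636e-13 J.
Converting to keV: E = 3518 keV ≈ 3520 keV.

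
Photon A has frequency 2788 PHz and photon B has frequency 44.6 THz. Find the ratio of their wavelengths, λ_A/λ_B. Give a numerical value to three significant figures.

1.60 × 10^-5

λ_A = 1.075 × 10^-10 m (from frequency = 2788 PHz, via λ = c/f).
λ_B = 6.722 × 10^-6 m (from frequency = 44.6 THz, via λ = c/f).
Ratio = 1.075 × 10^-10 / 6.722 × 10^-6 = 1.60 × 10^-5.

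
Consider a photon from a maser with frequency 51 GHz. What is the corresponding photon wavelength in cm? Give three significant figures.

First convert: f = 51 GHz = 5.1e10 Hz.
Apply λ = c/f: λ = 0.005878 m.
Converting to cm: λ = 0.5878 cm ≈ 0.588 cm.

0.588 cm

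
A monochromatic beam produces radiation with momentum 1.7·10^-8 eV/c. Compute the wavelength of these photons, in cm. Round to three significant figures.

7290 cm

In SI units: p = 1.7·10^-8 eV/c = 9.0853·10^-36 kg·m/s.
The photon relation is λ = h/p, giving λ = 72.93 m.
Converting to cm: λ = 7293 cm ≈ 7290 cm.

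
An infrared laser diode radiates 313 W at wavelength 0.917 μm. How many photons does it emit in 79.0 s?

Total energy: E_total = P·t = 313 × 79.0 = 24730 J.
Per-photon energy: E = 2.166 × 10^-19 J.
N = E_total / E_photon = 1.14 × 10^23.

1.14 × 10^23 photons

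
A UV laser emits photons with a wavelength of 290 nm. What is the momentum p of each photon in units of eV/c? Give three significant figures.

4.28 eV/c

Use h = 6.62607015 × 10^-34 J·s, c = 2.99792458 × 10^8 m/s, 1 eV = 1.602176634 × 10^-19 J.
In SI units: λ = 290 nm = 2.9 × 10^-7 m.
Since p = h/λ for a photon, p = 2.285 × 10^-27 kg·m/s.
Converting to eV/c: p = 4.275 eV/c ≈ 4.28 eV/c.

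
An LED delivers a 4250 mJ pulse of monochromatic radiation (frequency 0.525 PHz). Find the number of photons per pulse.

1.22·10^19 photons

Per-photon energy: E = 3.479·10^-19 J (from frequency = 0.525 PHz).
N = E_total / E_photon = 4.25 J / 3.479·10^-19 J = 1.22·10^19.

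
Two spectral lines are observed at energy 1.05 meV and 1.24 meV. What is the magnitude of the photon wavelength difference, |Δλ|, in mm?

Using λ = hc/E: λ₁ = 0.001181 m, λ₂ = 9.999e-4 m.
|Δλ| = |0.001181 − 9.999e-4| = 1.81e-4 m = 0.181 mm.

0.181 mm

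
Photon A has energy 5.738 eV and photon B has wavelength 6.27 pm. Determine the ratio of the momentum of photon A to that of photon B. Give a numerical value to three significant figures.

p_A = 3.067·10^-27 kg·m/s (from energy = 5.738 eV, via p = E/c).
p_B = 1.057·10^-22 kg·m/s (from wavelength = 6.27 pm, via p = h/λ).
Ratio = 3.067·10^-27 / 1.057·10^-22 = 2.90·10^-5.

2.90·10^-5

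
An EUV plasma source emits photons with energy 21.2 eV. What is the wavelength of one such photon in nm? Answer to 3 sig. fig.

58.5 nm

Take h = 6.62607015 × 10^-34 J·s, c = 2.99792458 × 10^8 m/s, 1 eV = 1.602176634 × 10^-19 J.
First convert: E = 21.2 eV = 3.3966 × 10^-18 J.
For a photon λ = hc/E, so λ = 5.848 × 10^-8 m.
Converting to nm: λ = 58.48 nm ≈ 58.5 nm.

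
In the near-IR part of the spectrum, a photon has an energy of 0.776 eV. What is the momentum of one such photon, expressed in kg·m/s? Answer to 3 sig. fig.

Use c = 2.99792458e8 m/s, 1 eV = 1.602176634e-19 J.
In SI units: E = 0.776 eV = 1.2433e-19 J.
For a photon p = E/c, so p = 4.147e-28 kg·m/s.
So p ≈ 4.15e-28 kg·m/s.

4.15e-28 kg·m/s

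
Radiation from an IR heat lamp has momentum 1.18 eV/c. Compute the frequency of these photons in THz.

285 THz

Use h = 6.62607015 × 10^-34 J·s, c = 2.99792458 × 10^8 m/s, 1 eV = 1.602176634 × 10^-19 J.
In SI units: p = 1.18 eV/c = 6.3063 × 10^-28 kg·m/s.
Since f = pc/h for a photon, f = 2.853 × 10^14 Hz.
Converting to THz: f = 285.3 THz ≈ 285 THz.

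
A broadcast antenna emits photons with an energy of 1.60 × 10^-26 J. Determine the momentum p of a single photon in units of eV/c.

Use c = 2.99792458 × 10^8 m/s, 1 eV = 1.602176634 × 10^-19 J.
Apply p = E/c: p = 5.337 × 10^-35 kg·m/s.
Converting to eV/c: p = 9.986 × 10^-8 eV/c ≈ 9.99 × 10^-8 eV/c.

9.99 × 10^-8 eV/c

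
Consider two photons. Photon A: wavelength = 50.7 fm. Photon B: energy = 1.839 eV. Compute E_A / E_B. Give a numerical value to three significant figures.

E_A = 3.918 × 10^-12 J (from wavelength = 50.7 fm, via E = hc/λ).
E_B = 2.946 × 10^-19 J (from energy = 1.839 eV, via E given directly).
Ratio = 3.918 × 10^-12 / 2.946 × 10^-19 = 1.33 × 10^7.

1.33 × 10^7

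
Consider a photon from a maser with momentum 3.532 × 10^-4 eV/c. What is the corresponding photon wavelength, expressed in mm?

Convert to SI: p = 3.532 × 10^-4 eV/c = 1.8876 × 10^-31 kg·m/s.
Since λ = h/p for a photon, λ = 0.003510 m.
Converting to mm: λ = 3.510 mm ≈ 3.51 mm.

3.51 mm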